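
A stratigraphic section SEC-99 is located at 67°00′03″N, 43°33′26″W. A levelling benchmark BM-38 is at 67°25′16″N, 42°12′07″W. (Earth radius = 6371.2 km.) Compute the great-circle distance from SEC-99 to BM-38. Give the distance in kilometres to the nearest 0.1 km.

SEC-99: φ = +67.00083°, λ = -43.55722°
BM-38: φ = +67.42111°, λ = -42.20194°
Δφ = 0.4203°,  Δλ = 1.3553°
a = sin²(Δφ/2) + cos φ₁ cos φ₂ sin²(Δλ/2) = 0.000034
c = 2·arcsin(√a) = 0.011736 rad = 0.6724°
d = R·c = 6371.2 × 0.011736 = 74.8 km

74.8 km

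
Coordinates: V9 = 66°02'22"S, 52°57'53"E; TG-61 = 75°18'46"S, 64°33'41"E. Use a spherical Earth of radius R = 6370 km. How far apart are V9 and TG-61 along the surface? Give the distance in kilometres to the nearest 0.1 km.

V9: φ = -66.03944°, λ = +52.96472°
TG-61: φ = -75.31278°, λ = +64.56139°
Δφ = -9.2733°,  Δλ = 11.5967°
a = sin²(Δφ/2) + cos φ₁ cos φ₂ sin²(Δλ/2) = 0.007586
c = 2·arcsin(√a) = 0.174411 rad = 9.9930°
d = R·c = 6370 × 0.174411 = 1111.0 km

1111.0 km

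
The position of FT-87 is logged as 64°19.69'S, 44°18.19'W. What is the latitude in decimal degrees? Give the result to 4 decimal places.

64° + 19.69′/60 = 64 + 0.32817 = 64.3282°

64.3282°S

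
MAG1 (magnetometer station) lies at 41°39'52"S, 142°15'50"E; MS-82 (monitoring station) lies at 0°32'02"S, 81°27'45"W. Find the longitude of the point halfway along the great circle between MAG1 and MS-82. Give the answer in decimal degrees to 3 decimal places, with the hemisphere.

129.761°W

MAG1: φ = -41.66444°, λ = +142.26389°
MS-82: φ = -0.53389°, λ = -81.46250°
Bx = cos φ₂ cos Δλ = -0.722617,  By = cos φ₂ sin Δλ = 0.691185
φₘ = atan2(sin φ₁ + sin φ₂, √((cos φ₁ + Bx)² + By²)) = -44.26451°
λₘ = λ₁ + atan2(By, cos φ₁ + Bx) = -129.76067°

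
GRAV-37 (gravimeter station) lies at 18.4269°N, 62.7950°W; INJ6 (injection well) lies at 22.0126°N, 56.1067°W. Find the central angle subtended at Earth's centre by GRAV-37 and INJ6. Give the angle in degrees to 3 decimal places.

Δφ = 3.5857°,  Δλ = 6.6883°
a = sin²(Δφ/2) + cos φ₁ cos φ₂ sin²(Δλ/2) = 0.003972
c = 2·arcsin(√a) = 0.126128 rad = 7.2266°

7.227°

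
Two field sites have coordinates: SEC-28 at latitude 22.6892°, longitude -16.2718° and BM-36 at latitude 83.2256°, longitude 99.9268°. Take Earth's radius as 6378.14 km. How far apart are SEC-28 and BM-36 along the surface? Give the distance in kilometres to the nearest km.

Δφ = 60.5364°,  Δλ = 116.1986°
a = sin²(Δφ/2) + cos φ₁ cos φ₂ sin²(Δλ/2) = 0.332504
c = 2·arcsin(√a) = 1.229200 rad = 70.4280°
d = R·c = 6378.14 × 1.229200 = 7840.0 km

7840 km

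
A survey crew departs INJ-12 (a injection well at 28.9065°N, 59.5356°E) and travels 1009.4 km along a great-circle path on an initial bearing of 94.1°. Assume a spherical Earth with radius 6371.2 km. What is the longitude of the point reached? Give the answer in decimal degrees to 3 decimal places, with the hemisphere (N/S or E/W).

69.790°E

δ = d/R = 1009.4/6371.2 = 0.158432 rad
φ₂ = arcsin(sin φ₁ cos δ + cos φ₁ sin δ cos θ)
   = arcsin(0.48338·0.98748 + 0.87541·0.15777·-0.07150) = 27.86910°
λ₂ = λ₁ + atan2(sin θ sin δ cos φ₁, cos δ − sin φ₁ sin φ₂) = 69.78960°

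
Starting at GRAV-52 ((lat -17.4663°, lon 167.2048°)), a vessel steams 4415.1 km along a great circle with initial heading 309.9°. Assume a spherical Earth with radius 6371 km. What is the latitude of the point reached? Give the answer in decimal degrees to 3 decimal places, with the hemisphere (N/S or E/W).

9.206°N

δ = d/R = 4415.1/6371 = 0.693000 rad
φ₂ = arcsin(sin φ₁ cos δ + cos φ₁ sin δ cos θ)
   = arcsin(-0.30014·0.76933 + 0.95389·0.63885·0.64145) = 9.20593°
λ₂ = λ₁ + atan2(sin θ sin δ cos φ₁, cos δ − sin φ₁ sin φ₂) = 137.43631°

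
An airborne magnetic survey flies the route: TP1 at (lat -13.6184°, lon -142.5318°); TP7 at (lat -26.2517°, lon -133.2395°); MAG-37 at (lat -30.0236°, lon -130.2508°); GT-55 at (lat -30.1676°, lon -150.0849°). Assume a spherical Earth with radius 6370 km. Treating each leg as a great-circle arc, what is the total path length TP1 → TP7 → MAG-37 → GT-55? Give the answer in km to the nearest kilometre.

TP1→TP7: c = 0.267814 rad, d = 1705.98 km
TP7→MAG-37: c = 0.080300 rad, d = 511.51 km
MAG-37→GT-55: c = 0.299134 rad, d = 1905.48 km
Total = 1705.98 + 511.51 + 1905.48 = 4122.98 km

4123 km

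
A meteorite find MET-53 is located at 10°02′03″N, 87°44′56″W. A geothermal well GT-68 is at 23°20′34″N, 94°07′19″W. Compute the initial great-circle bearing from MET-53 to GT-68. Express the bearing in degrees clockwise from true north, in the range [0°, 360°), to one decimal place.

336.2°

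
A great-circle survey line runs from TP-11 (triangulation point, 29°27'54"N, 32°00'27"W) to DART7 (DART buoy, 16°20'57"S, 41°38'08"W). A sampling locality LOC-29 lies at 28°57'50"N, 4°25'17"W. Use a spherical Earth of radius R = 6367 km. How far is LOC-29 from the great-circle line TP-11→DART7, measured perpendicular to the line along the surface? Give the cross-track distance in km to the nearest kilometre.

TP-11: φ = +29.46500°, λ = -32.00750°
DART7: φ = -16.34917°, λ = -41.63556°
LOC-29: φ = +28.96389°, λ = -4.42139°
δ₁₃ = central angle TP-11→LOC-29 = 0.419330 rad  (haversine)
θ₁₃ = bearing TP-11→LOC-29 = 84.336°,  θ₁₂ = bearing TP-11→DART7 = 192.730°
dₓₜ = R·arcsin(sin δ₁₃ · sin(θ₁₃ − θ₁₂)) = 6367·arcsin(0.40715·sin(-108.393°)) = -2525.599 km
|dₓₜ| = 2525.599 km

2526 km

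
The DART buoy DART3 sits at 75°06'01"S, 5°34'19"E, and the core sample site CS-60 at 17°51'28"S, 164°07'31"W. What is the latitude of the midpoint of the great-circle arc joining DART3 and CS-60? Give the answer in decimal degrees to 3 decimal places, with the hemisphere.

DART3: φ = -75.10028°, λ = +5.57194°
CS-60: φ = -17.85778°, λ = -164.12528°
Bx = cos φ₂ cos Δλ = -0.936474,  By = cos φ₂ sin Δλ = -0.170233
φₘ = atan2(sin φ₁ + sin φ₂, √((cos φ₁ + Bx)² + By²)) = -61.18292°
λₘ = λ₁ + atan2(By, cos φ₁ + Bx) = -160.36033°

61.183°S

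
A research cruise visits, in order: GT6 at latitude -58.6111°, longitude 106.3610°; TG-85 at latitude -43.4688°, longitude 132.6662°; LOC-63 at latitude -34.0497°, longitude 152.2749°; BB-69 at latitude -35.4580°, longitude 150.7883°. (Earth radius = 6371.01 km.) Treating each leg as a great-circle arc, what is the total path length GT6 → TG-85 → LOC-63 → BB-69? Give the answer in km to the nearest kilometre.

GT6→TG-85: c = 0.386759 rad, d = 2464.04 km
TG-85→LOC-63: c = 0.312249 rad, d = 1989.34 km
LOC-63→BB-69: c = 0.032535 rad, d = 207.28 km
Total = 2464.04 + 1989.34 + 207.28 = 4660.67 km

4661 km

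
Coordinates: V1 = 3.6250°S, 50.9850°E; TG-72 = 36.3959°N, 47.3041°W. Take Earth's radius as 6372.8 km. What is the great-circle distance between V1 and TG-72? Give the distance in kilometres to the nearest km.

Δφ = 40.0209°,  Δλ = -98.2891°
a = sin²(Δφ/2) + cos φ₁ cos φ₂ sin²(Δλ/2) = 0.576665
c = 2·arcsin(√a) = 1.724733 rad = 98.8199°
d = R·c = 6372.8 × 1.724733 = 10991.4 km

10991 km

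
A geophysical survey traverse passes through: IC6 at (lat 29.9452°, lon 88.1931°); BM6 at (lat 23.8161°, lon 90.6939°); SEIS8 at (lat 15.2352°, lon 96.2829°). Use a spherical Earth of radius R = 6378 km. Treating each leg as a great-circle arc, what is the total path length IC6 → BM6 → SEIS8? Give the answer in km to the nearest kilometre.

1846 km

IC6→BM6: c = 0.113825 rad, d = 725.98 km
BM6→SEIS8: c = 0.175668 rad, d = 1120.41 km
Total = 725.98 + 1120.41 = 1846.39 km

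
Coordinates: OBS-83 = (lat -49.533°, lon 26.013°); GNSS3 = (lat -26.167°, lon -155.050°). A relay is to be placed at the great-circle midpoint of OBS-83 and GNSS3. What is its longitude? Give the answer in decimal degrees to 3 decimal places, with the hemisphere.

157.823°W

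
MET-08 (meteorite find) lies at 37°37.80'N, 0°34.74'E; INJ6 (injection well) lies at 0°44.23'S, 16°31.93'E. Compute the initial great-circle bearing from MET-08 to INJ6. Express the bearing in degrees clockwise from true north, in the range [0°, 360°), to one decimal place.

MET-08: φ = +37.63000°, λ = +0.57900°
INJ6: φ = -0.73717°, λ = +16.53217°
Δλ = 15.9532°
y = sin Δλ · cos φ₂ = 0.274829
x = cos φ₁ sin φ₂ − sin φ₁ cos φ₂ cos Δλ = -0.597186
θ = atan2(y, x) = 155.2878° → 155.2878° (mod 360°)

155.3°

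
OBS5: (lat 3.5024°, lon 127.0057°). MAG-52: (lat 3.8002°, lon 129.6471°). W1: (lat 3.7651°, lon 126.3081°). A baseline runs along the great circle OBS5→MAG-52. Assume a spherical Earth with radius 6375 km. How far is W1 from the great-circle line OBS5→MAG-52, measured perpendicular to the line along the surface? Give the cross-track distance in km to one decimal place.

δ₁₃ = central angle OBS5→W1 = 0.012987 rad  (haversine)
θ₁₃ = bearing OBS5→W1 = 290.695°,  θ₁₂ = bearing OBS5→MAG-52 = 83.471°
dₓₜ = R·arcsin(sin δ₁₃ · sin(θ₁₃ − θ₁₂)) = 6375·arcsin(0.01299·sin(207.224°)) = -37.874 km
|dₓₜ| = 37.874 km

37.9 km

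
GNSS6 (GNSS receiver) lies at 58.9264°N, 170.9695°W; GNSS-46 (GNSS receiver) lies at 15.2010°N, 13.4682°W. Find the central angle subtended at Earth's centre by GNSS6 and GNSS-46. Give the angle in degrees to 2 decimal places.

103.63°

Δφ = -43.7254°,  Δλ = 157.5013°
a = sin²(Δφ/2) + cos φ₁ cos φ₂ sin²(Δλ/2) = 0.617795
c = 2·arcsin(√a) = 1.808621 rad = 103.6264°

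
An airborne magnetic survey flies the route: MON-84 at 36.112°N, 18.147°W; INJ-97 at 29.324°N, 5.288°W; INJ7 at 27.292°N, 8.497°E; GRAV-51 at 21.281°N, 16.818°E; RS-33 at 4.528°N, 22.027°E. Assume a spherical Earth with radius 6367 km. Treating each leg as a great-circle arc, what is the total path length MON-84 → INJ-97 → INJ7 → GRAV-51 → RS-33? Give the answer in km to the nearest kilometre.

5803 km

MON-84→INJ-97: c = 0.222605 rad, d = 1417.33 km
INJ-97→INJ7: c = 0.214635 rad, d = 1366.58 km
INJ7→GRAV-51: c = 0.168816 rad, d = 1074.85 km
GRAV-51→RS-33: c = 0.305422 rad, d = 1944.62 km
Total = 1417.33 + 1366.58 + 1074.85 + 1944.62 = 5803.38 km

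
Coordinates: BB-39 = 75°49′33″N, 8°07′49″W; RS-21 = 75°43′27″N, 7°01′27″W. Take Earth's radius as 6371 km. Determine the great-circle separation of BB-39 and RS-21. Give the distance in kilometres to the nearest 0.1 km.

BB-39: φ = +75.82583°, λ = -8.13028°
RS-21: φ = +75.72417°, λ = -7.02417°
Δφ = -0.1017°,  Δλ = 1.1061°
a = sin²(Δφ/2) + cos φ₁ cos φ₂ sin²(Δλ/2) = 0.000006
c = 2·arcsin(√a) = 0.005065 rad = 0.2902°
d = R·c = 6371 × 0.005065 = 32.3 km

32.3 km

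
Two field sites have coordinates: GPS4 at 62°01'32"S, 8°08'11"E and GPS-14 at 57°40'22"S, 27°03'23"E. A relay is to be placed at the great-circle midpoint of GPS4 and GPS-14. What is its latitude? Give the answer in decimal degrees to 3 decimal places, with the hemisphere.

60.187°S

GPS4: φ = -62.02556°, λ = +8.13639°
GPS-14: φ = -57.67278°, λ = +27.05639°
Bx = cos φ₂ cos Δλ = 0.505862,  By = cos φ₂ sin Δλ = 0.173393
φₘ = atan2(sin φ₁ + sin φ₂, √((cos φ₁ + Bx)² + By²)) = -60.18728°
λₘ = λ₁ + atan2(By, cos φ₁ + Bx) = 18.22098°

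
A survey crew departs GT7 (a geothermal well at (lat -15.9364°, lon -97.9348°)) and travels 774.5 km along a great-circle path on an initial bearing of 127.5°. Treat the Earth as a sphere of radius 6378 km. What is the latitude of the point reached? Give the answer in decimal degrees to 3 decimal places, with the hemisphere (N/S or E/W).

20.088°S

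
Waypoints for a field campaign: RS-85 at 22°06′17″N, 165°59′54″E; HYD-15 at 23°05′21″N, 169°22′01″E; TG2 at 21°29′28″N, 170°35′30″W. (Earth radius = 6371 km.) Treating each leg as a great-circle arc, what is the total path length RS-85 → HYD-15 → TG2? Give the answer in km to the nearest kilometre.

2431 km

RS-85: φ = +22.10472°, λ = +165.99833°
HYD-15: φ = +23.08917°, λ = +169.36694°
TG2: φ = +21.49111°, λ = -170.59167°
RS-85→HYD-15: c = 0.056932 rad, d = 362.72 km
HYD-15→TG2: c = 0.324595 rad, d = 2068.00 km
Total = 362.72 + 2068.00 = 2430.71 km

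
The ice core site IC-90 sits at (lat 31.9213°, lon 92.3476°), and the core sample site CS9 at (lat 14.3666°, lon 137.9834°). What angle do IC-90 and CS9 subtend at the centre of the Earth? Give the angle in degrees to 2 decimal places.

Δφ = -17.5547°,  Δλ = 45.6358°
a = sin²(Δφ/2) + cos φ₁ cos φ₂ sin²(Δλ/2) = 0.146942
c = 2·arcsin(√a) = 0.786799 rad = 45.0802°

45.08°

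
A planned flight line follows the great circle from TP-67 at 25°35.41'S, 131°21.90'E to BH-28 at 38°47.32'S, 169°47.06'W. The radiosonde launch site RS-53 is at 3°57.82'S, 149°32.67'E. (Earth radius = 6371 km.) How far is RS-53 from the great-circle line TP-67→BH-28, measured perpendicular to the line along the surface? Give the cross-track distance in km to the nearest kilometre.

TP-67: φ = -25.59017°, λ = +131.36500°
BH-28: φ = -38.78867°, λ = -169.78433°
RS-53: φ = -3.96367°, λ = +149.54450°
δ₁₃ = central angle TP-67→RS-53 = 0.484959 rad  (haversine)
θ₁₃ = bearing TP-67→RS-53 = 41.887°,  θ₁₂ = bearing TP-67→BH-28 = 120.366°
dₓₜ = R·arcsin(sin δ₁₃ · sin(θ₁₃ − θ₁₂)) = 6371·arcsin(0.46617·sin(-78.479°)) = -3022.221 km
|dₓₜ| = 3022.221 km

3022 km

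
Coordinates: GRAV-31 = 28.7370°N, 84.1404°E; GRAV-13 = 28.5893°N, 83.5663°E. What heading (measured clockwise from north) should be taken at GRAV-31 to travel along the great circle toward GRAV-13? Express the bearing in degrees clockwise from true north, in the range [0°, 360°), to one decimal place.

253.8°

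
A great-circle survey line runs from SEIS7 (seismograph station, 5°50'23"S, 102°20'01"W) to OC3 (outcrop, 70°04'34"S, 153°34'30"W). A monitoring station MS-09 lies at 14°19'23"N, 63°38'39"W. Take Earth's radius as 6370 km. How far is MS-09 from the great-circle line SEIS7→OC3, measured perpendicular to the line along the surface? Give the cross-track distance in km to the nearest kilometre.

SEIS7: φ = -5.83972°, λ = -102.33361°
OC3: φ = -70.07611°, λ = -153.57500°
MS-09: φ = +14.32306°, λ = -63.64417°
δ₁₃ = central angle SEIS7→MS-09 = 0.756580 rad  (haversine)
θ₁₃ = bearing SEIS7→MS-09 = 61.925°,  θ₁₂ = bearing SEIS7→OC3 = 196.218°
dₓₜ = R·arcsin(sin δ₁₃ · sin(θ₁₃ − θ₁₂)) = 6370·arcsin(0.68644·sin(-134.293°)) = -3271.789 km
|dₓₜ| = 3271.789 km

3272 km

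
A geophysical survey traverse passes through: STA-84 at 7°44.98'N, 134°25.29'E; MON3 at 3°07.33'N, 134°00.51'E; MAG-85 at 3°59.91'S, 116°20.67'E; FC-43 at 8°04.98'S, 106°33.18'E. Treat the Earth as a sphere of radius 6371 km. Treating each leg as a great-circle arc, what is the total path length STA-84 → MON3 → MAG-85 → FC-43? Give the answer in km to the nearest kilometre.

STA-84: φ = +7.74967°, λ = +134.42150°
MON3: φ = +3.12217°, λ = +134.00850°
MAG-85: φ = -3.99850°, λ = +116.34450°
FC-43: φ = -8.08300°, λ = +106.55300°
STA-84→MON3: c = 0.081083 rad, d = 516.58 km
MON3→MAG-85: c = 0.332209 rad, d = 2116.50 km
MAG-85→FC-43: c = 0.184255 rad, d = 1173.89 km
Total = 516.58 + 2116.50 + 1173.89 = 3806.97 km

3807 km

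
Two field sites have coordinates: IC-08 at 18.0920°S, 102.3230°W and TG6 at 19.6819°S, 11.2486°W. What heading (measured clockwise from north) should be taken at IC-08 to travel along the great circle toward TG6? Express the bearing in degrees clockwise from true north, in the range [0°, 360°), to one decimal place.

109.1°

Δλ = 91.0744°
y = sin Δλ · cos φ₂ = 0.941411
x = cos φ₁ sin φ₂ − sin φ₁ cos φ₂ cos Δλ = -0.325629
θ = atan2(y, x) = 109.0802° → 109.0802° (mod 360°)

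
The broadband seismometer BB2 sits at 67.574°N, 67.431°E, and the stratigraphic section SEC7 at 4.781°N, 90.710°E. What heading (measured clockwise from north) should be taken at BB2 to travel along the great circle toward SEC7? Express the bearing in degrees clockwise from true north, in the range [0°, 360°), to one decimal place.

154.2°

Δλ = 23.2790°
y = sin Δλ · cos φ₂ = 0.393834
x = cos φ₁ sin φ₂ − sin φ₁ cos φ₂ cos Δλ = -0.814370
θ = atan2(y, x) = 154.1913° → 154.1913° (mod 360°)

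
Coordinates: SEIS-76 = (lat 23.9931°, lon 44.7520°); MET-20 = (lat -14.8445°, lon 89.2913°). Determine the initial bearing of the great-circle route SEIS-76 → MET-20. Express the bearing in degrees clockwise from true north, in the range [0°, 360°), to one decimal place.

127.2°

Δλ = 44.5393°
y = sin Δλ · cos φ₂ = 0.677989
x = cos φ₁ sin φ₂ − sin φ₁ cos φ₂ cos Δλ = -0.514218
θ = atan2(y, x) = 127.1783° → 127.1783° (mod 360°)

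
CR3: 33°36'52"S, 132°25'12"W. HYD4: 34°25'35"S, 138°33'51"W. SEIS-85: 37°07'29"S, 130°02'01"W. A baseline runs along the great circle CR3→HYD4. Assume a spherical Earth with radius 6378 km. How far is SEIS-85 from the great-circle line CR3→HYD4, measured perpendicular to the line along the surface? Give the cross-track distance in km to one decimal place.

425.9 km

CR3: φ = -33.61444°, λ = -132.42000°
HYD4: φ = -34.42639°, λ = -138.56417°
SEIS-85: φ = -37.12472°, λ = -130.03361°
δ₁₃ = central angle CR3→SEIS-85 = 0.070043 rad  (haversine)
θ₁₃ = bearing CR3→SEIS-85 = 151.682°,  θ₁₂ = bearing CR3→HYD4 = 259.230°
dₓₜ = R·arcsin(sin δ₁₃ · sin(θ₁₃ − θ₁₂)) = 6378·arcsin(0.06999·sin(-107.548°)) = -425.914 km
|dₓₜ| = 425.914 km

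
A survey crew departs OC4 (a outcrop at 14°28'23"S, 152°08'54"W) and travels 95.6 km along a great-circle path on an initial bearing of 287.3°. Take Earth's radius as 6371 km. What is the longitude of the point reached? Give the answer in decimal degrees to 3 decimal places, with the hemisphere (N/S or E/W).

152.995°W

OC4: φ = -14.47306°, λ = -152.14833°
δ = d/R = 95.6/6371 = 0.015005 rad
φ₂ = arcsin(sin φ₁ cos δ + cos φ₁ sin δ cos θ)
   = arcsin(-0.24992·0.99989 + 0.96827·0.01500·0.29737) = -14.21588°
λ₂ = λ₁ + atan2(sin θ sin δ cos φ₁, cos δ − sin φ₁ sin φ₂) = -152.99512°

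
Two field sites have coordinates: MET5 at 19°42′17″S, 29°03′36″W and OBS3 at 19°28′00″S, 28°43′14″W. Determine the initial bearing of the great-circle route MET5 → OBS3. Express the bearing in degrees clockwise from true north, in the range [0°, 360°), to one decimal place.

MET5: φ = -19.70472°, λ = -29.06000°
OBS3: φ = -19.46667°, λ = -28.72056°
Δλ = 0.3394°
y = sin Δλ · cos φ₂ = 0.005586
x = cos φ₁ sin φ₂ − sin φ₁ cos φ₂ cos Δλ = 0.004149
θ = atan2(y, x) = 53.3938° → 53.3938° (mod 360°)

53.4°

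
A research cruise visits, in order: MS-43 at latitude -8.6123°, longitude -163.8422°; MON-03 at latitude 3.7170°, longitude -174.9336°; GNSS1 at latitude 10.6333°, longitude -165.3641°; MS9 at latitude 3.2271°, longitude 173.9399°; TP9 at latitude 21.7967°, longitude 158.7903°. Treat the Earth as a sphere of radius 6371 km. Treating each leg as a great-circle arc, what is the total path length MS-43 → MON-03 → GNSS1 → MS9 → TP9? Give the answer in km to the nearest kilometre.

8208 km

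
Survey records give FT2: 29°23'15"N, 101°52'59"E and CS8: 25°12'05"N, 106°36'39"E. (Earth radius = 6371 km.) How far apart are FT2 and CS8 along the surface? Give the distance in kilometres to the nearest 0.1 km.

659.3 km

FT2: φ = +29.38750°, λ = +101.88306°
CS8: φ = +25.20139°, λ = +106.61083°
Δφ = -4.1861°,  Δλ = 4.7278°
a = sin²(Δφ/2) + cos φ₁ cos φ₂ sin²(Δλ/2) = 0.002675
c = 2·arcsin(√a) = 0.103489 rad = 5.9295°
d = R·c = 6371 × 0.103489 = 659.3 km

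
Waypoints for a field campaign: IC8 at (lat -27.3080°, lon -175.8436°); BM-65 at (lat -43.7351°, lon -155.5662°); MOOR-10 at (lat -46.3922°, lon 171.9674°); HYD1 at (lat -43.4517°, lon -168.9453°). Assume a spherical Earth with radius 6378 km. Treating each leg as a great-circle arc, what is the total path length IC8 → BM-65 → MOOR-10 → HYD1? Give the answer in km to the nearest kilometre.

6666 km

IC8→BM-65: c = 0.404265 rad, d = 2578.40 km
BM-65→MOOR-10: c = 0.400065 rad, d = 2551.61 km
MOOR-10→HYD1: c = 0.240767 rad, d = 1535.61 km
Total = 2578.40 + 2551.61 + 1535.61 = 6665.63 km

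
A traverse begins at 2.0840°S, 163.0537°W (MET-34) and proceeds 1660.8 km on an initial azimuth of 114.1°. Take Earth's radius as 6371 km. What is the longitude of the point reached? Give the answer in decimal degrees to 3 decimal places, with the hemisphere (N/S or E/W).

δ = d/R = 1660.8/6371 = 0.260681 rad
φ₂ = arcsin(sin φ₁ cos δ + cos φ₁ sin δ cos θ)
   = arcsin(-0.03636·0.96621 + 0.99934·0.25774·-0.40833) = -8.06573°
λ₂ = λ₁ + atan2(sin θ sin δ cos φ₁, cos δ − sin φ₁ sin φ₂) = -149.30738°

149.307°W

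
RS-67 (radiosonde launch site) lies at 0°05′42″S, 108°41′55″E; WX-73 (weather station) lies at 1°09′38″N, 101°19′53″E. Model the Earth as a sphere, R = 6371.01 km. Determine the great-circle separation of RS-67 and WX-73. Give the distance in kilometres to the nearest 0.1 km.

RS-67: φ = -0.09500°, λ = +108.69861°
WX-73: φ = +1.16056°, λ = +101.33139°
Δφ = 1.2556°,  Δλ = -7.3672°
a = sin²(Δφ/2) + cos φ₁ cos φ₂ sin²(Δλ/2) = 0.004247
c = 2·arcsin(√a) = 0.130428 rad = 7.4730°
d = R·c = 6371.01 × 0.130428 = 831.0 km

831.0 km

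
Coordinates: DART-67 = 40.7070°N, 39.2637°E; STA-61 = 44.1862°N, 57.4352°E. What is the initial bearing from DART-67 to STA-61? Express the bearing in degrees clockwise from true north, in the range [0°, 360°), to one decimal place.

Δλ = 18.1715°
y = sin Δλ · cos φ₂ = 0.223630
x = cos φ₁ sin φ₂ − sin φ₁ cos φ₂ cos Δλ = 0.084010
θ = atan2(y, x) = 69.4105° → 69.4105° (mod 360°)

69.4°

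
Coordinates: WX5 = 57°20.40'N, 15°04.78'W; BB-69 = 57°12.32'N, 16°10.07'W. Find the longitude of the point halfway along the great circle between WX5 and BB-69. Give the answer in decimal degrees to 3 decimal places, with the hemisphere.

WX5: φ = +57.34000°, λ = -15.07967°
BB-69: φ = +57.20533°, λ = -16.16783°
Bx = cos φ₂ cos Δλ = 0.541532,  By = cos φ₂ sin Δλ = -0.010286
φₘ = atan2(sin φ₁ + sin φ₂, √((cos φ₁ + Bx)² + By²)) = 57.27384°
λₘ = λ₁ + atan2(By, cos φ₁ + Bx) = -15.62474°

15.625°W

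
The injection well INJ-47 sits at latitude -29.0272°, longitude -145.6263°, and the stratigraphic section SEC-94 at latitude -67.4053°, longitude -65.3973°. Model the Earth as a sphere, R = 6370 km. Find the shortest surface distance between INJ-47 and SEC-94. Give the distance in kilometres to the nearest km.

6634 km

Δφ = -38.3781°,  Δλ = 80.2290°
a = sin²(Δφ/2) + cos φ₁ cos φ₂ sin²(Δλ/2) = 0.247502
c = 2·arcsin(√a) = 1.041419 rad = 59.6689°
d = R·c = 6370 × 1.041419 = 6633.8 km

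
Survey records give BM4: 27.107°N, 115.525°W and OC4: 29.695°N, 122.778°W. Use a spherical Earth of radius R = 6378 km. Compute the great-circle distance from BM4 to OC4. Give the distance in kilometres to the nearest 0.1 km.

766.2 km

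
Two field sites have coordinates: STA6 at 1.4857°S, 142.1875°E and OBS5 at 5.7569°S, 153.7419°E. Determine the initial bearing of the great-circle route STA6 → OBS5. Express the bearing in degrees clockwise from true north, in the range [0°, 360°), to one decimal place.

Δλ = 11.5544°
y = sin Δλ · cos φ₂ = 0.199288
x = cos φ₁ sin φ₂ − sin φ₁ cos φ₂ cos Δλ = -0.075000
θ = atan2(y, x) = 110.6234° → 110.6234° (mod 360°)

110.6°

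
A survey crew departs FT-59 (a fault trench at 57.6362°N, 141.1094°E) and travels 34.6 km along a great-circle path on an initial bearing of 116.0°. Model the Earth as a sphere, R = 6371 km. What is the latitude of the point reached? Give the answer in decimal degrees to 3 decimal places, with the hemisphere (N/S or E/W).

57.499°N

δ = d/R = 34.6/6371 = 0.005431 rad
φ₂ = arcsin(sin φ₁ cos δ + cos φ₁ sin δ cos θ)
   = arcsin(0.84467·0.99999 + 0.53529·0.00543·-0.43837) = 57.49872°
λ₂ = λ₁ + atan2(sin θ sin δ cos φ₁, cos δ − sin φ₁ sin φ₂) = 141.62990°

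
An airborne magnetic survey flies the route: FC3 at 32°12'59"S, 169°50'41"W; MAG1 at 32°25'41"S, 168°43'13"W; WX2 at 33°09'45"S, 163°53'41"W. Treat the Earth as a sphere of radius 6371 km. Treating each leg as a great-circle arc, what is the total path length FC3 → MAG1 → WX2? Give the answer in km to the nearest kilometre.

567 km

FC3: φ = -32.21639°, λ = -169.84472°
MAG1: φ = -32.42806°, λ = -168.72028°
WX2: φ = -33.16250°, λ = -163.89472°
FC3→MAG1: c = 0.016991 rad, d = 108.25 km
MAG1→WX2: c = 0.071942 rad, d = 458.34 km
Total = 108.25 + 458.34 = 566.59 km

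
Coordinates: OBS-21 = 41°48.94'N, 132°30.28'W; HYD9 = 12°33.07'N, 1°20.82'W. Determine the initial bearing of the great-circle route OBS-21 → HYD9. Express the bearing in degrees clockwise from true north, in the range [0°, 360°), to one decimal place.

51.2°

OBS-21: φ = +41.81567°, λ = -132.50467°
HYD9: φ = +12.55117°, λ = -1.34700°
Δλ = 131.1577°
y = sin Δλ · cos φ₂ = 0.734909
x = cos φ₁ sin φ₂ − sin φ₁ cos φ₂ cos Δλ = 0.590276
θ = atan2(y, x) = 51.2287° → 51.2287° (mod 360°)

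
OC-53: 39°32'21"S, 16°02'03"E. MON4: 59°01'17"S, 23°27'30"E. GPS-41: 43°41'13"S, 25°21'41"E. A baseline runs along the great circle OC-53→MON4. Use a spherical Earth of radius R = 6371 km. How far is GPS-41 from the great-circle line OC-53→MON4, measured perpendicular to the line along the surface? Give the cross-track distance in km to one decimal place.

OC-53: φ = -39.53917°, λ = +16.03417°
MON4: φ = -59.02139°, λ = +23.45833°
GPS-41: φ = -43.68694°, λ = +25.36139°
δ₁₃ = central angle OC-53→GPS-41 = 0.141484 rad  (haversine)
θ₁₃ = bearing OC-53→GPS-41 = 123.786°,  θ₁₂ = bearing OC-53→MON4 = 168.812°
dₓₜ = R·arcsin(sin δ₁₃ · sin(θ₁₃ − θ₁₂)) = 6371·arcsin(0.14101·sin(-45.026°)) = -636.607 km
|dₓₜ| = 636.607 km

636.6 km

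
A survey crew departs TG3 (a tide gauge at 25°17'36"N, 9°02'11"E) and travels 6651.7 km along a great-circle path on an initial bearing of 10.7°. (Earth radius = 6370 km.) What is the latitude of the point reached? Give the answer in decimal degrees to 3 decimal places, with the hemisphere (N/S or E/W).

TG3: φ = +25.29333°, λ = +9.03639°
δ = d/R = 6651.7/6370 = 1.044223 rad
φ₂ = arcsin(sin φ₁ cos δ + cos φ₁ sin δ cos θ)
   = arcsin(0.42725·0.50257 + 0.90413·0.86453·0.98261) = 79.35439°
λ₂ = λ₁ + atan2(sin θ sin δ cos φ₁, cos δ − sin φ₁ sin φ₂) = 69.36741°

79.354°N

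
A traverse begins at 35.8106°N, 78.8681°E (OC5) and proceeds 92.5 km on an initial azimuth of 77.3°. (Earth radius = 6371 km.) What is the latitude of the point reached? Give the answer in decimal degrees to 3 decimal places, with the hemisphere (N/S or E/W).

35.989°N

δ = d/R = 92.5/6371 = 0.014519 rad
φ₂ = arcsin(sin φ₁ cos δ + cos φ₁ sin δ cos θ)
   = arcsin(0.58511·0.99989 + 0.81096·0.01452·0.21985) = 35.98932°
λ₂ = λ₁ + atan2(sin θ sin δ cos φ₁, cos δ − sin φ₁ sin φ₂) = 79.87107°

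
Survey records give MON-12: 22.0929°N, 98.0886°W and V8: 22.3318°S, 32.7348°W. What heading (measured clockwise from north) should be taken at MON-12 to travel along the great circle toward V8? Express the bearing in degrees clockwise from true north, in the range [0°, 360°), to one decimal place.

Δλ = 65.3538°
y = sin Δλ · cos φ₂ = 0.840732
x = cos φ₁ sin φ₂ − sin φ₁ cos φ₂ cos Δλ = -0.497150
θ = atan2(y, x) = 120.5971° → 120.5971° (mod 360°)

120.6°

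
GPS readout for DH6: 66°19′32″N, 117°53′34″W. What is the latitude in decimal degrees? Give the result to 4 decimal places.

66° + 19′/60 + 32″/3600 = 66 + 0.31667 + 0.00889 = 66.3256°

66.3256°N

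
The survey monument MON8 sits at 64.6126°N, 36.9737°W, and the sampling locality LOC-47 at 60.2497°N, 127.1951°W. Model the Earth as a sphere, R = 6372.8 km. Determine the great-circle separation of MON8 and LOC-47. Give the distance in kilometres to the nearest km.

Δφ = -4.3629°,  Δλ = -90.2214°
a = sin²(Δφ/2) + cos φ₁ cos φ₂ sin²(Δλ/2) = 0.108234
c = 2·arcsin(√a) = 0.670466 rad = 38.4149°
d = R·c = 6372.8 × 0.670466 = 4272.7 km

4273 km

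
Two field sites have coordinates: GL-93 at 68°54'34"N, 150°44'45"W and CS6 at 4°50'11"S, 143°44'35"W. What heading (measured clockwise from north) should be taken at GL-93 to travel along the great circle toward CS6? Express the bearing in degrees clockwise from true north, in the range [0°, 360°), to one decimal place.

GL-93: φ = +68.90944°, λ = -150.74583°
CS6: φ = -4.83639°, λ = -143.74306°
Δλ = 7.0028°
y = sin Δλ · cos φ₂ = 0.121483
x = cos φ₁ sin φ₂ − sin φ₁ cos φ₂ cos Δλ = -0.953094
θ = atan2(y, x) = 172.7361° → 172.7361° (mod 360°)

172.7°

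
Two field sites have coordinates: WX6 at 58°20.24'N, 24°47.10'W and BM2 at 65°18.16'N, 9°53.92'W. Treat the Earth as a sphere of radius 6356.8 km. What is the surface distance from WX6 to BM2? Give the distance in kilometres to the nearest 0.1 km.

WX6: φ = +58.33733°, λ = -24.78500°
BM2: φ = +65.30267°, λ = -9.89867°
Δφ = 6.9653°,  Δλ = 14.8863°
a = sin²(Δφ/2) + cos φ₁ cos φ₂ sin²(Δλ/2) = 0.007371
c = 2·arcsin(√a) = 0.171917 rad = 9.8501°
d = R·c = 6356.8 × 0.171917 = 1092.8 km

1092.8 km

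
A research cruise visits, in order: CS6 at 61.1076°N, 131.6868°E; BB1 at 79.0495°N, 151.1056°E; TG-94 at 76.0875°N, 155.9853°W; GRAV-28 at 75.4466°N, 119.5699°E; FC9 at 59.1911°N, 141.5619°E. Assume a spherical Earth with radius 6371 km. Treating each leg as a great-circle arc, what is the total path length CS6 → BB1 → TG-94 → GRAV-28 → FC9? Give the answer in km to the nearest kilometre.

7485 km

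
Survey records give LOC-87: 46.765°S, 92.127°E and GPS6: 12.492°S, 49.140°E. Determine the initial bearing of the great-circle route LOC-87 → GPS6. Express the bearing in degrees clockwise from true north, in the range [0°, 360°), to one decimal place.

299.2°

Δλ = -42.9870°
y = sin Δλ · cos φ₂ = -0.665691
x = cos φ₁ sin φ₂ − sin φ₁ cos φ₂ cos Δλ = 0.372158
θ = atan2(y, x) = -60.7924° → 299.2076° (mod 360°)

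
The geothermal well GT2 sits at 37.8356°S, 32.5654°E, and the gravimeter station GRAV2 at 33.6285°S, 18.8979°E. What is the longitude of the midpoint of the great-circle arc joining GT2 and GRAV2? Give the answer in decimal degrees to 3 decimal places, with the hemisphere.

Bx = cos φ₂ cos Δλ = 0.809068,  By = cos φ₂ sin Δλ = -0.196743
φₘ = atan2(sin φ₁ + sin φ₂, √((cos φ₁ + Bx)² + By²)) = -35.92579°
λₘ = λ₁ + atan2(By, cos φ₁ + Bx) = 25.55021°

25.550°E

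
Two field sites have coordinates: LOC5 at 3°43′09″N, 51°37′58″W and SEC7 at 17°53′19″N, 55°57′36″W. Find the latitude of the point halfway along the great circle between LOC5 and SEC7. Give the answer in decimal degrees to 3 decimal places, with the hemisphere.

10.811°N

LOC5: φ = +3.71917°, λ = -51.63278°
SEC7: φ = +17.88861°, λ = -55.96000°
Bx = cos φ₂ cos Δλ = 0.948943,  By = cos φ₂ sin Δλ = -0.071805
φₘ = atan2(sin φ₁ + sin φ₂, √((cos φ₁ + Bx)² + By²)) = 10.81141°
λₘ = λ₁ + atan2(By, cos φ₁ + Bx) = -53.74505°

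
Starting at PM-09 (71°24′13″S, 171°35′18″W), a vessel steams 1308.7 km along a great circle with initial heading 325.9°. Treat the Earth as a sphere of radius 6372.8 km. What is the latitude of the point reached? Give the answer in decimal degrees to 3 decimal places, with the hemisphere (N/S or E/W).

60.930°S

PM-09: φ = -71.40361°, λ = -171.58833°
δ = d/R = 1308.7/6372.8 = 0.205357 rad
φ₂ = arcsin(sin φ₁ cos δ + cos φ₁ sin δ cos θ)
   = arcsin(-0.94779·0.97899 + 0.31890·0.20392·0.82806) = -60.92990°
λ₂ = λ₁ + atan2(sin θ sin δ cos φ₁, cos δ − sin φ₁ sin φ₂) = 174.80281°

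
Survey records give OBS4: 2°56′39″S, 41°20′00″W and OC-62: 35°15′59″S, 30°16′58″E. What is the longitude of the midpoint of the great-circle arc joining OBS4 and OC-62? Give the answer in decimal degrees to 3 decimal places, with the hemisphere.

9.667°W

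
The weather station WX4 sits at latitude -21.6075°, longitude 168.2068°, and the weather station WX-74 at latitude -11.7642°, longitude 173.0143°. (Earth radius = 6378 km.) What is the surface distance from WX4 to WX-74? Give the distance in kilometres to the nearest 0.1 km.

Δφ = 9.8433°,  Δλ = 4.8075°
a = sin²(Δφ/2) + cos φ₁ cos φ₂ sin²(Δλ/2) = 0.008962
c = 2·arcsin(√a) = 0.189615 rad = 10.8642°
d = R·c = 6378 × 0.189615 = 1209.4 km

1209.4 km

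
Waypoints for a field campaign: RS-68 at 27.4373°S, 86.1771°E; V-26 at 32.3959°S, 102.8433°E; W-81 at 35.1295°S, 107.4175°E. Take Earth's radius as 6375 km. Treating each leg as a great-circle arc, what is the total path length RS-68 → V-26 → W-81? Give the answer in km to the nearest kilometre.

2218 km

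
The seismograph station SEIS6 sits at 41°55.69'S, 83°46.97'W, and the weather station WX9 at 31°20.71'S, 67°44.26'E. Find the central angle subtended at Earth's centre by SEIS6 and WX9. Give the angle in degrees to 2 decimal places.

SEIS6: φ = -41.92817°, λ = -83.78283°
WX9: φ = -31.34517°, λ = +67.73767°
Δφ = 10.5830°,  Δλ = 151.5205°
a = sin²(Δφ/2) + cos φ₁ cos φ₂ sin²(Δλ/2) = 0.605458
c = 2·arcsin(√a) = 1.783308 rad = 102.1760°

102.18°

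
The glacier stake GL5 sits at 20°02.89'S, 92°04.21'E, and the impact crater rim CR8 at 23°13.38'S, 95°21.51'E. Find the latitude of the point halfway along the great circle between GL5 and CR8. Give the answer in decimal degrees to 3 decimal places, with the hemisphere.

21.644°S

GL5: φ = -20.04817°, λ = +92.07017°
CR8: φ = -23.22300°, λ = +95.35850°
Bx = cos φ₂ cos Δλ = 0.917464,  By = cos φ₂ sin Δλ = 0.052713
φₘ = atan2(sin φ₁ + sin φ₂, √((cos φ₁ + Bx)² + By²)) = -21.64367°
λₘ = λ₁ + atan2(By, cos φ₁ + Bx) = 93.69626°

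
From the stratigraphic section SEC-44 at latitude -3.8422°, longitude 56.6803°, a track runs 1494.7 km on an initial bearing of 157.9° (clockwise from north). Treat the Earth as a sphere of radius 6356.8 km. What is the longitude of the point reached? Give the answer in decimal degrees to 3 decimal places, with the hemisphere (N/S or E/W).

δ = d/R = 1494.7/6356.8 = 0.235134 rad
φ₂ = arcsin(sin φ₁ cos δ + cos φ₁ sin δ cos θ)
   = arcsin(-0.06701·0.97248 + 0.99775·0.23297·-0.92653) = -16.29221°
λ₂ = λ₁ + atan2(sin θ sin δ cos φ₁, cos δ − sin φ₁ sin φ₂) = 61.91969°

61.920°E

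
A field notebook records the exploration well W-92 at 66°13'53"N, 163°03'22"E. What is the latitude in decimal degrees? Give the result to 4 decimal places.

66° + 13′/60 + 53″/3600 = 66 + 0.21667 + 0.01472 = 66.2314°

66.2314°N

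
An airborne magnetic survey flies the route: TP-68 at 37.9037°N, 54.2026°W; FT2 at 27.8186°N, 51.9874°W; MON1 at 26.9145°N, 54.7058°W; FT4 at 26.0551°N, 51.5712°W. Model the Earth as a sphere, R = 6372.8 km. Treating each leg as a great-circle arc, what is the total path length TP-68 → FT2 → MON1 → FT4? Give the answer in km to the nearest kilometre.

1754 km

TP-68→FT2: c = 0.178972 rad, d = 1140.55 km
FT2→MON1: c = 0.044991 rad, d = 286.72 km
MON1→FT4: c = 0.051211 rad, d = 326.36 km
Total = 1140.55 + 286.72 + 326.36 = 1753.63 km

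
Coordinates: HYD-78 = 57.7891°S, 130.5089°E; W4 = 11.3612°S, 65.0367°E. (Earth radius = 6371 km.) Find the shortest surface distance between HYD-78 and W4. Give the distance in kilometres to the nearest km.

Δφ = 46.4279°,  Δλ = -65.4722°
a = sin²(Δφ/2) + cos φ₁ cos φ₂ sin²(Δλ/2) = 0.308190
c = 2·arcsin(√a) = 1.177082 rad = 67.4419°
d = R·c = 6371 × 1.177082 = 7499.2 km

7499 km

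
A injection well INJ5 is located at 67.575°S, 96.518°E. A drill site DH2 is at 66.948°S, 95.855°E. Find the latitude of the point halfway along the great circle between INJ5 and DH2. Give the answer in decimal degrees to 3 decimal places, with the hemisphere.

Bx = cos φ₂ cos Δλ = 0.391540,  By = cos φ₂ sin Δλ = -0.004531
φₘ = atan2(sin φ₁ + sin φ₂, √((cos φ₁ + Bx)² + By²)) = -67.26184°
λₘ = λ₁ + atan2(By, cos φ₁ + Bx) = 96.18217°

67.262°S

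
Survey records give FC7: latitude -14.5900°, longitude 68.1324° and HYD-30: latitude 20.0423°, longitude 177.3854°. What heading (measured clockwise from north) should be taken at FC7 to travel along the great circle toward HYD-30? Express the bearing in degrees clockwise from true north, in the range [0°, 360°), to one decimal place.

Δλ = 109.2530°
y = sin Δλ · cos φ₂ = 0.886899
x = cos φ₁ sin φ₂ − sin φ₁ cos φ₂ cos Δλ = 0.253631
θ = atan2(y, x) = 74.0408° → 74.0408° (mod 360°)

74.0°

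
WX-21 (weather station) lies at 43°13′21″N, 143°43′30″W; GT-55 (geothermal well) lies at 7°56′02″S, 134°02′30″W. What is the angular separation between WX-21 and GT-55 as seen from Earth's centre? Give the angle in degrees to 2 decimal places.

51.91°

WX-21: φ = +43.22250°, λ = -143.72500°
GT-55: φ = -7.93389°, λ = -134.04167°
Δφ = -51.1564°,  Δλ = 9.6833°
a = sin²(Δφ/2) + cos φ₁ cos φ₂ sin²(Δλ/2) = 0.191543
c = 2·arcsin(√a) = 0.905981 rad = 51.9089°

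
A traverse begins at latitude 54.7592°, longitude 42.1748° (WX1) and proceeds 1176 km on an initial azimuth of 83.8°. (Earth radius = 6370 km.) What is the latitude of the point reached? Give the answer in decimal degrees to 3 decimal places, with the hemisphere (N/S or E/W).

δ = d/R = 1176/6370 = 0.184615 rad
φ₂ = arcsin(sin φ₁ cos δ + cos φ₁ sin δ cos θ)
   = arcsin(0.81673·0.98301 + 0.57701·0.18357·0.10800) = 54.51770°
λ₂ = λ₁ + atan2(sin θ sin δ cos φ₁, cos δ − sin φ₁ sin φ₂) = 60.49948°

54.518°N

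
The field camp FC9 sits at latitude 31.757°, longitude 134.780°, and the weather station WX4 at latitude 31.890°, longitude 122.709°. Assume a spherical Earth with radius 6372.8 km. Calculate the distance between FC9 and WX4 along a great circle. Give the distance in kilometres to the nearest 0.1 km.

Δφ = 0.1330°,  Δλ = -12.0710°
a = sin²(Δφ/2) + cos φ₁ cos φ₂ sin²(Δλ/2) = 0.007983
c = 2·arcsin(√a) = 0.178931 rad = 10.2520°
d = R·c = 6372.8 × 0.178931 = 1140.3 km

1140.3 km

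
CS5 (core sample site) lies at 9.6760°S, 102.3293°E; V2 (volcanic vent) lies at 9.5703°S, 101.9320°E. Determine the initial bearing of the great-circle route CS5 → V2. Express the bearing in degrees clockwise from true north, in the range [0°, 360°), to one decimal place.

285.1°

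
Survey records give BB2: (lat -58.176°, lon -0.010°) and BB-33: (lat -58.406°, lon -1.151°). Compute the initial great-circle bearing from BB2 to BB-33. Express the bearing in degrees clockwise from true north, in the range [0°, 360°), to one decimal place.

Δλ = -1.1410°
y = sin Δλ · cos φ₂ = -0.010432
x = cos φ₁ sin φ₂ − sin φ₁ cos φ₂ cos Δλ = -0.004103
θ = atan2(y, x) = -111.4673° → 248.5327° (mod 360°)

248.5°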